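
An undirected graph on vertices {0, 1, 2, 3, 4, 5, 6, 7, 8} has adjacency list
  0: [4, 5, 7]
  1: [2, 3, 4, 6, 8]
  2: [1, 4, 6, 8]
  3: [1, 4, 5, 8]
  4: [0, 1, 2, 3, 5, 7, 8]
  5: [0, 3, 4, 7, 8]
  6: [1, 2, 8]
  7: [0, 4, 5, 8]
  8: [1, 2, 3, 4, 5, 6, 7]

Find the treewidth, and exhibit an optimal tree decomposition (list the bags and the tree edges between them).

Treewidth 3.
One optimal decomposition is:
Bags: B1 = {3, 4, 5, 8}  B2 = {4, 5, 7, 8}  B3 = {1, 3, 4, 8}  B4 = {0, 4, 5, 7}  B5 = {1, 2, 4, 8}  B6 = {1, 2, 6, 8}
Tree: B1–B2, B1–B3, B2–B4, B3–B5, B5–B6

Each bag holds 4 vertices, so the decomposition has width 3, which upper-bounds the treewidth. Conversely, {0, 4, 5, 7} is a clique of size 4, and the vertices of any clique must share a bag in every tree decomposition; so some bag has ≥ 4 vertices and tw(G) ≥ 3. The upper and lower bounds meet at 3, so that is the treewidth.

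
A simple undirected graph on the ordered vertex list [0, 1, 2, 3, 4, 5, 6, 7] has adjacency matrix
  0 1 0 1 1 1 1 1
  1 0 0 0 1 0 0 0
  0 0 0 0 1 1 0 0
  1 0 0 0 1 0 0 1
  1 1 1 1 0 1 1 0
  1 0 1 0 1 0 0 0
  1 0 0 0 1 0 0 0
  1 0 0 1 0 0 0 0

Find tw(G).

2

A width-2 tree decomposition is:
Bags: B1 = {0, 1, 4}  B2 = {0, 3, 4}  B3 = {0, 4, 6}  B4 = {0, 4, 5}  B5 = {0, 3, 7}  B6 = {2, 4, 5}
Tree: B1–B2, B1–B3, B2–B4, B2–B5, B4–B6
Every bag has size at most 3, so the width is 3 − 1 = 2 and tw(G) ≤ 2. On the other hand G contains the 3-clique {0, 1, 4}. A clique must lie in a single bag of any decomposition, so no decomposition can have width below 2. Hence tw(G) = 2 exactly.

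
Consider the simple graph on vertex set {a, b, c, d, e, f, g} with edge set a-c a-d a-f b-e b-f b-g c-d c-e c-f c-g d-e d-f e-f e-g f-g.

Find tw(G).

3

A width-3 tree decomposition is:
Bags: B1 = {c, d, e, f}  B2 = {a, c, d, f}  B3 = {c, e, f, g}  B4 = {b, e, f, g}
Tree: B1–B2, B1–B3, B3–B4
Each bag holds 4 vertices, so the decomposition has width 3, which upper-bounds the treewidth. For the lower bound, the 4 vertices {c, d, e, f} are pairwise adjacent, and any tree decomposition puts a clique entirely inside one bag — forcing width ≥ 3. Combining the bounds, tw(G) = 3.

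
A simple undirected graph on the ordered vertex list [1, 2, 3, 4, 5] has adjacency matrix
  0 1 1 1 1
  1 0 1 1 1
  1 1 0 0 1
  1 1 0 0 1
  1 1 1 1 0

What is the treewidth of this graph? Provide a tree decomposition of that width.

Every bag has size at most 4, so the width is 4 − 1 = 3 and tw(G) ≤ 3. On the other hand G contains the 4-clique {1, 2, 3, 5}. A clique must lie in a single bag of any decomposition, so no decomposition can have width below 3. Hence tw(G) = 3 exactly.

Treewidth 3.
Bags: B1 = {1, 2, 4, 5}  B2 = {1, 2, 3, 5}
Tree: B1–B2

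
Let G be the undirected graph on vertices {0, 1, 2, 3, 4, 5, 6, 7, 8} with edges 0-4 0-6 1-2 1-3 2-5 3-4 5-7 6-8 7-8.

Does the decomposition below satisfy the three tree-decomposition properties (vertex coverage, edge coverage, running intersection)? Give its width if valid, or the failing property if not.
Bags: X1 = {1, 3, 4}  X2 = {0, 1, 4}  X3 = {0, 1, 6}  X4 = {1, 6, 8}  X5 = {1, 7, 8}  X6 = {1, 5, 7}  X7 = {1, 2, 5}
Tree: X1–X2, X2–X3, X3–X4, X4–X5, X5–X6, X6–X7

Yes; width 2.

Every vertex of G appears in some bag (union = {0, 1, 2, 3, 4, 5, 6, 7, 8}); every edge is covered by a bag; and for each vertex v the set of bags containing v is connected in the bag tree. The decomposition is therefore valid. The largest bag has 3 vertices, so the width is 2.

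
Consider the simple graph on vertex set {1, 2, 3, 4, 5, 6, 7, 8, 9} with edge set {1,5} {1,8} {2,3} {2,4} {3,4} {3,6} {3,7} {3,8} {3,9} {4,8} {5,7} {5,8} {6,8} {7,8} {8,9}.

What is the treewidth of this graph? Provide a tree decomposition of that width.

Treewidth 2.
One such decomposition:
Bags: B1 = {3, 8, 9}  B2 = {3, 7, 8}  B3 = {3, 6, 8}  B4 = {3, 4, 8}  B5 = {5, 7, 8}  B6 = {1, 5, 8}  B7 = {2, 3, 4}
Tree: B1–B2, B1–B3, B3–B4, B2–B5, B5–B6, B4–B7

The largest bag has 3 vertices, giving width 2; this decomposition certifies tw(G) ≤ 2. On the other hand G contains the 3-clique {1, 5, 8}. A clique must lie in a single bag of any decomposition, so no decomposition can have width below 2. Therefore the treewidth is 2.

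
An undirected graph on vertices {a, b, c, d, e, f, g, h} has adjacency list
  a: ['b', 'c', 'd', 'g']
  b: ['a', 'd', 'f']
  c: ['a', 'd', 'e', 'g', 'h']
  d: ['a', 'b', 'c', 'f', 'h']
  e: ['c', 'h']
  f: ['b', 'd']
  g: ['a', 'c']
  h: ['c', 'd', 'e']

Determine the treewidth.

2

A width-2 tree decomposition is:
Bags: B1 = {c, d, h}  B2 = {c, e, h}  B3 = {a, c, d}  B4 = {a, b, d}  B5 = {a, c, g}  B6 = {b, d, f}
Tree: B1–B2, B1–B3, B3–B4, B3–B5, B4–B6
Every bag has size at most 3, so the width is 3 − 1 = 2 and tw(G) ≤ 2. On the other hand G contains the 3-clique {c, d, h}. A clique must lie in a single bag of any decomposition, so no decomposition can have width below 2. Therefore the treewidth is 2.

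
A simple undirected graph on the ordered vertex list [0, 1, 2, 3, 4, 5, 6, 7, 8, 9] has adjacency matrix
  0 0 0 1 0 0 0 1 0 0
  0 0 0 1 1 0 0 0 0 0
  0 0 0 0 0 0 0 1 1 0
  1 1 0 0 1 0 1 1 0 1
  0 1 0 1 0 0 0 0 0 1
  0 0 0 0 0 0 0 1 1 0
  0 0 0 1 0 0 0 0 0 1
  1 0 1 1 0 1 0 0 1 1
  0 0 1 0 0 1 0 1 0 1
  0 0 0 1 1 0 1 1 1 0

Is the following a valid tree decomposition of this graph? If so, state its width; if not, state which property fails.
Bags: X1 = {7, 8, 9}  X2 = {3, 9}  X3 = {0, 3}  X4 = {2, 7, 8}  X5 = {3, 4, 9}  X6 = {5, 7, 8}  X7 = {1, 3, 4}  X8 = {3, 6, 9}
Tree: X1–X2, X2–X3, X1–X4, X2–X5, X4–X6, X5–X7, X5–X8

No — edge (7,3) lies in no bag.

A tree decomposition must satisfy three properties: every vertex lies in some bag; for every edge, both endpoints lie together in some bag; and for every vertex, the bags containing it form a connected subtree. Here edge (7,3) lies in no bag, so the decomposition is invalid.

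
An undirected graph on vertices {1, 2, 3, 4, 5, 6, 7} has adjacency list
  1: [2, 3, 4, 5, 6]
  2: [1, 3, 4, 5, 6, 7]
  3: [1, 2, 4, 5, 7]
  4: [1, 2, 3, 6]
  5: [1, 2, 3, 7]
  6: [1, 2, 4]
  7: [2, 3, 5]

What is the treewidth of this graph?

3

A width-3 tree decomposition is:
Bags: B1 = {1, 2, 3, 4}  B2 = {1, 2, 4, 6}  B3 = {1, 2, 3, 5}  B4 = {2, 3, 5, 7}
Tree: B1–B2, B1–B3, B3–B4
Every bag has size at most 4, so the width is 4 − 1 = 3 and tw(G) ≤ 3. Conversely, {1, 2, 3, 4} is a clique of size 4, and the vertices of any clique must share a bag in every tree decomposition; so some bag has ≥ 4 vertices and tw(G) ≥ 3. Hence tw(G) = 3 exactly.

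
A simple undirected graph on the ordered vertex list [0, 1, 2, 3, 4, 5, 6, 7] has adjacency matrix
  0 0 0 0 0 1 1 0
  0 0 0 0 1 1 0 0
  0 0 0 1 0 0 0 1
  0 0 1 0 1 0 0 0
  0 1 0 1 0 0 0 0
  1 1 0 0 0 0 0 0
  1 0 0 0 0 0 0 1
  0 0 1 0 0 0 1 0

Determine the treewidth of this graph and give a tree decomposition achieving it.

The largest bag has 3 vertices, giving width 2; this decomposition certifies tw(G) ≤ 2. The edges 1–5–0–6–7–2–3–4–1 form a cycle, so G is not a tree and its treewidth is at least 2. The upper and lower bounds meet at 2, so that is the treewidth.

Treewidth 2.
One optimal decomposition is:
Bags: B1 = {0, 1, 5}  B2 = {0, 1, 6}  B3 = {1, 6, 7}  B4 = {1, 2, 7}  B5 = {1, 2, 3}  B6 = {1, 3, 4}
Tree: B1–B2, B2–B3, B3–B4, B4–B5, B5–B6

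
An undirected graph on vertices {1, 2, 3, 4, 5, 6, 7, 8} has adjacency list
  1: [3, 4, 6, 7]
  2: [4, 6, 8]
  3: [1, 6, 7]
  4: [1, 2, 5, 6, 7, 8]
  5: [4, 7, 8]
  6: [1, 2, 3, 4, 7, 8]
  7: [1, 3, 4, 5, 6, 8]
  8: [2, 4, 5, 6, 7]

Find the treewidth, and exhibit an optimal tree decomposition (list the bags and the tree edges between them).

Treewidth 3.
Bags: B1 = {1, 4, 6, 7}  B2 = {4, 6, 7, 8}  B3 = {2, 4, 6, 8}  B4 = {1, 3, 6, 7}  B5 = {4, 5, 7, 8}
Tree: B1–B2, B2–B3, B1–B4, B2–B5

Every bag has size at most 4, so the width is 4 − 1 = 3 and tw(G) ≤ 3. On the other hand G contains the 4-clique {1, 3, 6, 7}. A clique must lie in a single bag of any decomposition, so no decomposition can have width below 3. Therefore the treewidth is 3.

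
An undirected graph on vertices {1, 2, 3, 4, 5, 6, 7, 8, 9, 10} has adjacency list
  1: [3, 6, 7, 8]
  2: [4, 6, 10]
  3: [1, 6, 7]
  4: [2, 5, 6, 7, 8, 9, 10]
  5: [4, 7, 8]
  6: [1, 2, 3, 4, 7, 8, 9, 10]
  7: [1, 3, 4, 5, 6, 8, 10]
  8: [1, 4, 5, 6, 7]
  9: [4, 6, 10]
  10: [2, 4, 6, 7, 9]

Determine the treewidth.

3

A width-3 tree decomposition is:
Bags: B1 = {4, 6, 7, 10}  B2 = {4, 6, 7, 8}  B3 = {2, 4, 6, 10}  B4 = {1, 6, 7, 8}  B5 = {4, 5, 7, 8}  B6 = {4, 6, 9, 10}  B7 = {1, 3, 6, 7}
Tree: B1–B2, B1–B3, B2–B4, B2–B5, B3–B6, B4–B7
Each bag holds 4 vertices, so the decomposition has width 3, which upper-bounds the treewidth. For the lower bound, the 4 vertices {4, 5, 7, 8} are pairwise adjacent, and any tree decomposition puts a clique entirely inside one bag — forcing width ≥ 3. Therefore the treewidth is 3.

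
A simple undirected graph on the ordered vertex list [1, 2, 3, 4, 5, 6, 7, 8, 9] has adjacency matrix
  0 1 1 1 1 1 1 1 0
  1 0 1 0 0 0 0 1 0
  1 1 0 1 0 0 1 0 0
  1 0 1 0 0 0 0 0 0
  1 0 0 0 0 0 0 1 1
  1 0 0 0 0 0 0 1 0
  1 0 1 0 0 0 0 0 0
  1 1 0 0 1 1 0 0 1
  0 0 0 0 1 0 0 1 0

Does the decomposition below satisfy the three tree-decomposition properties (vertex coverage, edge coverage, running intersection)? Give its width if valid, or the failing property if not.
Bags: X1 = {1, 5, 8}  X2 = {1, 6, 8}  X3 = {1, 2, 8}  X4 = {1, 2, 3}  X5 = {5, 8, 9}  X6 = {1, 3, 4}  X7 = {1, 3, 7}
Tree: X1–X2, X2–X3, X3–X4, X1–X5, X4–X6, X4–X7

Checking the three conditions: (i) the bags cover all of {1, 2, 3, 4, 5, 6, 7, 8, 9}; (ii) for each edge, some bag contains both endpoints; (iii) the bags containing any fixed vertex form a subtree. All hold, so the decomposition is valid with width 3 − 1 = 2.

Yes; width 2.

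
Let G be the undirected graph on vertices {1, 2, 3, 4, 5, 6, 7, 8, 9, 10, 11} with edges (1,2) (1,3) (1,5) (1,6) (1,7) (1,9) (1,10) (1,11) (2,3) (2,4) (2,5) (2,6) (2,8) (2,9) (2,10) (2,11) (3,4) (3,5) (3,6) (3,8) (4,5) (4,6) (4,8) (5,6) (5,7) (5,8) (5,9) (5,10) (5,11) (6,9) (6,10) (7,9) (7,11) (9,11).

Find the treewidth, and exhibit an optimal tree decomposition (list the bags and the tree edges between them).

Each bag holds 5 vertices, so the decomposition has width 4, which upper-bounds the treewidth. On the other hand G contains the 5-clique {2, 3, 4, 5, 8}. A clique must lie in a single bag of any decomposition, so no decomposition can have width below 4. Hence tw(G) = 4 exactly.

Treewidth 4.
One optimal decomposition is:
Bags: B1 = {1, 2, 5, 6, 9}  B2 = {1, 2, 5, 9, 11}  B3 = {1, 2, 5, 6, 10}  B4 = {1, 5, 7, 9, 11}  B5 = {1, 2, 3, 5, 6}  B6 = {2, 3, 4, 5, 6}  B7 = {2, 3, 4, 5, 8}
Tree: B1–B2, B1–B3, B2–B4, B1–B5, B5–B6, B6–B7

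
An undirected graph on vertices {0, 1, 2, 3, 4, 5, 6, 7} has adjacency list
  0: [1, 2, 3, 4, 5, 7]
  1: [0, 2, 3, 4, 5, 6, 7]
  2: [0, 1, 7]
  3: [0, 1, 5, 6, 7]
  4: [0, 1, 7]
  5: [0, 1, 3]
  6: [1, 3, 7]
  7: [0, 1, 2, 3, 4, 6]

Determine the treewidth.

A width-3 tree decomposition is:
Bags: B1 = {0, 1, 3, 7}  B2 = {1, 3, 6, 7}  B3 = {0, 1, 2, 7}  B4 = {0, 1, 3, 5}  B5 = {0, 1, 4, 7}
Tree: B1–B2, B1–B3, B1–B4, B1–B5
Each bag holds 4 vertices, so the decomposition has width 3, which upper-bounds the treewidth. Conversely, {0, 1, 3, 5} is a clique of size 4, and the vertices of any clique must share a bag in every tree decomposition; so some bag has ≥ 4 vertices and tw(G) ≥ 3. The upper and lower bounds meet at 3, so that is the treewidth.

3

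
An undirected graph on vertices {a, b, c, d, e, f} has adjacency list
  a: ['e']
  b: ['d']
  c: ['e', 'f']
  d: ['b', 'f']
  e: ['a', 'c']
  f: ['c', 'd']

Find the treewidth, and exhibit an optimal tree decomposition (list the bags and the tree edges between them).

Each bag holds 2 vertices, so the decomposition has width 1, which upper-bounds the treewidth. G has an edge, so its treewidth is at least 1. Hence tw(G) = 1 exactly.

Treewidth 1.
Bags: B1 = {b, d}  B2 = {d, f}  B3 = {c, f}  B4 = {c, e}  B5 = {a, e}
Tree: B1–B2, B2–B3, B3–B4, B4–B5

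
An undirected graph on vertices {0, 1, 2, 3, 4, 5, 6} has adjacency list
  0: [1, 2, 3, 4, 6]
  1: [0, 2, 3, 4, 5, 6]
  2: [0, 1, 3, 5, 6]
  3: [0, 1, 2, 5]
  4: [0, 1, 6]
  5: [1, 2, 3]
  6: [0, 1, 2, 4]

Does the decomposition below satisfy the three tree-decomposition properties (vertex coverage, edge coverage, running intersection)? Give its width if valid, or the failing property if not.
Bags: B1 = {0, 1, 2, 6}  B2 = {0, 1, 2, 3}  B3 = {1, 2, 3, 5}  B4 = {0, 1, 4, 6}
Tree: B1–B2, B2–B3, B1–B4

Every vertex of G appears in some bag (union = {0, 1, 2, 3, 4, 5, 6}); every edge is covered by a bag; and for each vertex v the set of bags containing v is connected in the bag tree. The decomposition is therefore valid. The largest bag has 4 vertices, so the width is 3.

Yes; width 3.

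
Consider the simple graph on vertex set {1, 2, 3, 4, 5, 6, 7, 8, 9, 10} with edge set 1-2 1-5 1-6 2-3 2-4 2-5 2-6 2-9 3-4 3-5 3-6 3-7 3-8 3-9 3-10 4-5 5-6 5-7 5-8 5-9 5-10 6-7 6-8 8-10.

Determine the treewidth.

A width-3 tree decomposition is:
Bags: B1 = {2, 3, 5, 6}  B2 = {2, 3, 4, 5}  B3 = {3, 5, 6, 8}  B4 = {3, 5, 8, 10}  B5 = {2, 3, 5, 9}  B6 = {1, 2, 5, 6}  B7 = {3, 5, 6, 7}
Tree: B1–B2, B1–B3, B3–B4, B1–B5, B1–B6, B1–B7
The largest bag has 4 vertices, giving width 3; this decomposition certifies tw(G) ≤ 3. For the lower bound, the 4 vertices {1, 2, 5, 6} are pairwise adjacent, and any tree decomposition puts a clique entirely inside one bag — forcing width ≥ 3. Therefore the treewidth is 3.

3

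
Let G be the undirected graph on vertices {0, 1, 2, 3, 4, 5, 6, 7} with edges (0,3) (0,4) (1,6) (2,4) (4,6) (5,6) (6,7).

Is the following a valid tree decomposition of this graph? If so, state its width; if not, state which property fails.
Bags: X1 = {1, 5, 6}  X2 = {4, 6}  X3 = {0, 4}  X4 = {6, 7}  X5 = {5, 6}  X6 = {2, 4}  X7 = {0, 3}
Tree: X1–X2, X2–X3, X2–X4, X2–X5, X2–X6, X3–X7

No — bags containing vertex 5 are not connected in the tree.

A tree decomposition must satisfy three properties: every vertex lies in some bag; for every edge, both endpoints lie together in some bag; and for every vertex, the bags containing it form a connected subtree. Here bags containing vertex 5 are not connected in the tree, so the decomposition is invalid.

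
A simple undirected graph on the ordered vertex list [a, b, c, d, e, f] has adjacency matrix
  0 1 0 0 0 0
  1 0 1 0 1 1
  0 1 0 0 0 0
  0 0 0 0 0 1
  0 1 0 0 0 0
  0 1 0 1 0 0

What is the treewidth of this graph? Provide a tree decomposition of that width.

Treewidth 1.
One such decomposition:
Bags: B1 = {a, b}  B2 = {b, c}  B3 = {b, f}  B4 = {d, f}  B5 = {b, e}
Tree: B1–B2, B1–B3, B3–B4, B3–B5

Each bag holds 2 vertices, so the decomposition has width 1, which upper-bounds the treewidth. Since G has at least one edge (e.g. a–b), it is not an edgeless graph, so tw(G) ≥ 1. Hence tw(G) = 1 exactly.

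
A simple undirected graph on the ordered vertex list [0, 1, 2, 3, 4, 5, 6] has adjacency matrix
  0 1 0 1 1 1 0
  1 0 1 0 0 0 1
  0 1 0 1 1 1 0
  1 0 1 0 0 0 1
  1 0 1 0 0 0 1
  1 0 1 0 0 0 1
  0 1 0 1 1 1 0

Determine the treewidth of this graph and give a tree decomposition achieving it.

Each bag holds 4 vertices, so the decomposition has width 3, which upper-bounds the treewidth. For the lower bound: the 4 vertex sets {0,4}, {2,3}, {6}, {5} are disjoint, each induces a connected subgraph, and every pair is joined by at least one edge of G. Contracting each set to a single vertex therefore yields K_{4} as a minor, and since treewidth is minor-monotone, tw(G) ≥ tw(K_{4}) = 3. The upper and lower bounds meet at 3, so that is the treewidth.

Treewidth 3.
Bags: B1 = {0, 2, 4, 6}  B2 = {0, 2, 3, 6}  B3 = {0, 2, 5, 6}  B4 = {0, 1, 2, 6}
Tree: B1–B2, B2–B3, B3–B4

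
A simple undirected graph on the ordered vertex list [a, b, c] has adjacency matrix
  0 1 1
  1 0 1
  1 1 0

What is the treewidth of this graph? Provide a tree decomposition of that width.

Treewidth 2.
One optimal decomposition is:
Bags: B1 = {a, b, c}
Tree: (single bag)

A single bag containing all 3 vertices is trivially a valid decomposition of width 2. For the lower bound, the 3 vertices {a, b, c} are pairwise adjacent, and any tree decomposition puts a clique entirely inside one bag — forcing width ≥ 2. Hence tw(G) = 2 exactly.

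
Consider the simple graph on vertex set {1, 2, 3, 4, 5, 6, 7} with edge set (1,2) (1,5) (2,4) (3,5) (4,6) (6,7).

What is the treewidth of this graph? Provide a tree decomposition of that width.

Treewidth 1.
One such decomposition:
Bags: B1 = {6, 7}  B2 = {4, 6}  B3 = {2, 4}  B4 = {1, 2}  B5 = {1, 5}  B6 = {3, 5}
Tree: B1–B2, B2–B3, B3–B4, B4–B5, B5–B6

Every bag has size at most 2, so the width is 2 − 1 = 1 and tw(G) ≤ 1. Any graph with an edge has treewidth ≥ 1, and G has the edge 7–6. The upper and lower bounds meet at 1, so that is the treewidth.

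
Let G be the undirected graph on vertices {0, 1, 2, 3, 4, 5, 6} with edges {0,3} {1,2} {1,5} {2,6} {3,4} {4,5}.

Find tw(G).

A width-1 tree decomposition is:
Bags: B1 = {0, 3}  B2 = {3, 4}  B3 = {4, 5}  B4 = {1, 5}  B5 = {1, 2}  B6 = {2, 6}
Tree: B1–B2, B2–B3, B3–B4, B4–B5, B5–B6
Every bag has size at most 2, so the width is 2 − 1 = 1 and tw(G) ≤ 1. Any graph with an edge has treewidth ≥ 1, and G has the edge 0–3. Therefore the treewidth is 1.

1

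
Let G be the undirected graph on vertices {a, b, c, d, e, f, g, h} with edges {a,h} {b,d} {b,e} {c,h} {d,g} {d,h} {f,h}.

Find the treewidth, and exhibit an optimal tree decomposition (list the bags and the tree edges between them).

Treewidth 1.
Bags: B1 = {f, h}  B2 = {d, h}  B3 = {b, d}  B4 = {b, e}  B5 = {c, h}  B6 = {d, g}  B7 = {a, h}
Tree: B1–B2, B2–B3, B3–B4, B1–B5, B2–B6, B2–B7

The largest bag has 2 vertices, giving width 1; this decomposition certifies tw(G) ≤ 1. Since G has at least one edge (e.g. f–h), it is not an edgeless graph, so tw(G) ≥ 1. Hence tw(G) = 1 exactly.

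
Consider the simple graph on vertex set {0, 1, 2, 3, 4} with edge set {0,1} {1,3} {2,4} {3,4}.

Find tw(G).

1

A width-1 tree decomposition is:
Bags: B1 = {0, 1}  B2 = {1, 3}  B3 = {3, 4}  B4 = {2, 4}
Tree: B1–B2, B2–B3, B3–B4
Each bag holds 2 vertices, so the decomposition has width 1, which upper-bounds the treewidth. Any graph with an edge has treewidth ≥ 1, and G has the edge 0–1. The upper and lower bounds meet at 1, so that is the treewidth.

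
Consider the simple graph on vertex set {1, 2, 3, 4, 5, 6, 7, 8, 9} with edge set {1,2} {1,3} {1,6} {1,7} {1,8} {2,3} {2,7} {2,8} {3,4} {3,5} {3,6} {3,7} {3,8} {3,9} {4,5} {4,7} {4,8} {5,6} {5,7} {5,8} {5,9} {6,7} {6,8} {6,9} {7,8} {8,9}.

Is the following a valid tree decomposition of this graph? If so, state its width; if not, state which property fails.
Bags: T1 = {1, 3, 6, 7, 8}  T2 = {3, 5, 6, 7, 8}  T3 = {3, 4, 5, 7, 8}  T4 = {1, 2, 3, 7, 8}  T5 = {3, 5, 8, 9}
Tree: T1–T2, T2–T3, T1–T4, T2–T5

No — edge (6,9) lies in no bag.

A tree decomposition must satisfy three properties: every vertex lies in some bag; for every edge, both endpoints lie together in some bag; and for every vertex, the bags containing it form a connected subtree. Here edge (6,9) lies in no bag, so the decomposition is invalid.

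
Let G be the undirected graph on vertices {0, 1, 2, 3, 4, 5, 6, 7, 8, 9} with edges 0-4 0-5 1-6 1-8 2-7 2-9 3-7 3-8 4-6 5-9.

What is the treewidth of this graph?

A width-2 tree decomposition is:
Bags: B1 = {2, 5, 9}  B2 = {0, 2, 5}  B3 = {0, 2, 4}  B4 = {2, 4, 6}  B5 = {1, 2, 6}  B6 = {1, 2, 8}  B7 = {2, 3, 8}  B8 = {2, 3, 7}
Tree: B1–B2, B2–B3, B3–B4, B4–B5, B5–B6, B6–B7, B7–B8
Every bag has size at most 3, so the width is 3 − 1 = 2 and tw(G) ≤ 2. Since 2–9–5–0–4–6–1–8–3–7–2 is a cycle in G, G is not acyclic. Forests are exactly the graphs of treewidth ≤ 1, so tw(G) ≥ 2. The upper and lower bounds meet at 2, so that is the treewidth.

2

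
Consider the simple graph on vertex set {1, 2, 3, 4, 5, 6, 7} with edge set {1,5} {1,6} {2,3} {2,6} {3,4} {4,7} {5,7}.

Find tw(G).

2

A width-2 tree decomposition is:
Bags: B1 = {2, 3, 6}  B2 = {1, 3, 6}  B3 = {1, 3, 5}  B4 = {3, 5, 7}  B5 = {3, 4, 7}
Tree: B1–B2, B2–B3, B3–B4, B4–B5
Every bag has size at most 3, so the width is 3 − 1 = 2 and tw(G) ≤ 2. The edges 3–2–6–1–5–7–4–3 form a cycle, so G is not a tree and its treewidth is at least 2. Therefore the treewidth is 2.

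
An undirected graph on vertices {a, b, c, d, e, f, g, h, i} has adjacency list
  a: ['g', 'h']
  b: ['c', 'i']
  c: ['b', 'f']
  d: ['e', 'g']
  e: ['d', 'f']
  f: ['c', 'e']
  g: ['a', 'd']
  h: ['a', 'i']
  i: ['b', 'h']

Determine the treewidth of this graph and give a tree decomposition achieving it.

Treewidth 2.
One such decomposition:
Bags: B1 = {a, d, g}  B2 = {a, d, h}  B3 = {d, h, i}  B4 = {b, d, i}  B5 = {b, c, d}  B6 = {c, d, f}  B7 = {d, e, f}
Tree: B1–B2, B2–B3, B3–B4, B4–B5, B5–B6, B6–B7

Every bag has size at most 3, so the width is 3 − 1 = 2 and tw(G) ≤ 2. The edges d–g–a–h–i–b–c–f–e–d form a cycle, so G is not a tree and its treewidth is at least 2. Combining the bounds, tw(G) = 2.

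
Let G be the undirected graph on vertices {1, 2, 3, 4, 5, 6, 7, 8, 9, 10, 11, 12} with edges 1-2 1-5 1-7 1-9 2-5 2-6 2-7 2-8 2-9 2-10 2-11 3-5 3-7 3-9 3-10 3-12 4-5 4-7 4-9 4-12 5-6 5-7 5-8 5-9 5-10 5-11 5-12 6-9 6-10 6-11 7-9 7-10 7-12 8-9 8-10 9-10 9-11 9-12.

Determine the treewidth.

4

A width-4 tree decomposition is:
Bags: B1 = {2, 5, 7, 9, 10}  B2 = {2, 5, 8, 9, 10}  B3 = {2, 5, 6, 9, 10}  B4 = {3, 5, 7, 9, 10}  B5 = {3, 5, 7, 9, 12}  B6 = {4, 5, 7, 9, 12}  B7 = {1, 2, 5, 7, 9}  B8 = {2, 5, 6, 9, 11}
Tree: B1–B2, B2–B3, B1–B4, B4–B5, B5–B6, B1–B7, B3–B8
Each bag holds 5 vertices, so the decomposition has width 4, which upper-bounds the treewidth. On the other hand G contains the 5-clique {1, 2, 5, 7, 9}. A clique must lie in a single bag of any decomposition, so no decomposition can have width below 4. The upper and lower bounds meet at 4, so that is the treewidth.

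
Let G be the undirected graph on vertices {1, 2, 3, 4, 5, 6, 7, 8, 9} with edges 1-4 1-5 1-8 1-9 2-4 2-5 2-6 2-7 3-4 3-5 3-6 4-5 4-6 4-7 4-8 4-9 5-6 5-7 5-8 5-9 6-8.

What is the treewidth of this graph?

A width-3 tree decomposition is:
Bags: B1 = {2, 4, 5, 6}  B2 = {2, 4, 5, 7}  B3 = {4, 5, 6, 8}  B4 = {1, 4, 5, 8}  B5 = {1, 4, 5, 9}  B6 = {3, 4, 5, 6}
Tree: B1–B2, B1–B3, B3–B4, B4–B5, B3–B6
The largest bag has 4 vertices, giving width 3; this decomposition certifies tw(G) ≤ 3. Conversely, {1, 4, 5, 8} is a clique of size 4, and the vertices of any clique must share a bag in every tree decomposition; so some bag has ≥ 4 vertices and tw(G) ≥ 3. The upper and lower bounds meet at 3, so that is the treewidth.

3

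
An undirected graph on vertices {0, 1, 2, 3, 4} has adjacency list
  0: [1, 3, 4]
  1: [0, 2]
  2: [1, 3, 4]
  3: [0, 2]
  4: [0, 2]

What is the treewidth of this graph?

A width-2 tree decomposition is:
Bags: B1 = {0, 2, 3}  B2 = {0, 2, 4}  B3 = {0, 1, 2}
Tree: B1–B2, B2–B3
Every bag has size at most 3, so the width is 3 − 1 = 2 and tw(G) ≤ 2. The edges 3–0–4–2–3 form a cycle, so G is not a tree and its treewidth is at least 2. Hence tw(G) = 2 exactly.

2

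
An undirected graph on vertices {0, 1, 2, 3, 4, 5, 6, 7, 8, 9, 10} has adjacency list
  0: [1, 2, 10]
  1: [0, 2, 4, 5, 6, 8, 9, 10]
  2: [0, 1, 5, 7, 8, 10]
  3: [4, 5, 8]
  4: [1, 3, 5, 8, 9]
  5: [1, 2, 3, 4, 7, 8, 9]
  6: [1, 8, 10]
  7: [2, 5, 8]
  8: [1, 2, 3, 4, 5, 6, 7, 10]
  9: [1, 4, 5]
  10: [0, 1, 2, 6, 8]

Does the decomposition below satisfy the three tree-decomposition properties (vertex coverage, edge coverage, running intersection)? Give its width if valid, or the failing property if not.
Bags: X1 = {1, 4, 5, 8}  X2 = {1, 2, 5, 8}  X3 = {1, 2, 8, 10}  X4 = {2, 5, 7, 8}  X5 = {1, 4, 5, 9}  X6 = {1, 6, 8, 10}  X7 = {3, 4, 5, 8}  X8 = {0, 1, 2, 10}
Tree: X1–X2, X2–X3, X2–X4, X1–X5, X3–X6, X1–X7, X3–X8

Yes; width 3.

Every vertex of G appears in some bag (union = {0, 1, 2, 3, 4, 5, 6, 7, 8, 9, 10}); every edge is covered by a bag; and for each vertex v the set of bags containing v is connected in the bag tree. The decomposition is therefore valid. The largest bag has 4 vertices, so the width is 3.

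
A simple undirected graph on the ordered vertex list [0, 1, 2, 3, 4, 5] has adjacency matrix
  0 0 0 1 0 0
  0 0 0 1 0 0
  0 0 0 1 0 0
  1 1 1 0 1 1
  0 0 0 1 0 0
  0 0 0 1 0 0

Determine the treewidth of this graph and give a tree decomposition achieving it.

Every bag has size at most 2, so the width is 2 − 1 = 1 and tw(G) ≤ 1. Since G has at least one edge (e.g. 3–5), it is not an edgeless graph, so tw(G) ≥ 1. Therefore the treewidth is 1.

Treewidth 1.
One such decomposition:
Bags: B1 = {3, 5}  B2 = {3, 4}  B3 = {2, 3}  B4 = {0, 3}  B5 = {1, 3}
Tree: B1–B2, B1–B3, B1–B4, B4–B5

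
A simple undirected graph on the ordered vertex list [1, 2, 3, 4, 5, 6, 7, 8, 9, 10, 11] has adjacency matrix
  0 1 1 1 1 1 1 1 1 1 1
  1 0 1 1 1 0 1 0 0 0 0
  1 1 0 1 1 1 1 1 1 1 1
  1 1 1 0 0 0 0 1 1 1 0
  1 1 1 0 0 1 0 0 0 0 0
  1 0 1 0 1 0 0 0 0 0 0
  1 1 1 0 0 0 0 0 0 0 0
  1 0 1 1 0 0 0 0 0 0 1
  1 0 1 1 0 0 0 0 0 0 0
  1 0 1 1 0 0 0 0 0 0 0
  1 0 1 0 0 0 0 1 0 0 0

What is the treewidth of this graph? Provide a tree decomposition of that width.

Each bag holds 4 vertices, so the decomposition has width 3, which upper-bounds the treewidth. For the lower bound, the 4 vertices {1, 3, 4, 8} are pairwise adjacent, and any tree decomposition puts a clique entirely inside one bag — forcing width ≥ 3. Hence tw(G) = 3 exactly.

Treewidth 3.
One optimal decomposition is:
Bags: B1 = {1, 2, 3, 4}  B2 = {1, 2, 3, 5}  B3 = {1, 3, 4, 10}  B4 = {1, 3, 4, 8}  B5 = {1, 3, 4, 9}  B6 = {1, 3, 5, 6}  B7 = {1, 2, 3, 7}  B8 = {1, 3, 8, 11}
Tree: B1–B2, B1–B3, B1–B4, B4–B5, B2–B6, B1–B7, B4–B8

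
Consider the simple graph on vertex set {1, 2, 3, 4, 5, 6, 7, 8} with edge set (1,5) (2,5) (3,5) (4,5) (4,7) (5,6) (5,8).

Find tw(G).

1

A width-1 tree decomposition is:
Bags: B1 = {5, 6}  B2 = {5, 8}  B3 = {4, 5}  B4 = {4, 7}  B5 = {3, 5}  B6 = {1, 5}  B7 = {2, 5}
Tree: B1–B2, B1–B3, B3–B4, B2–B5, B5–B6, B1–B7
The largest bag has 2 vertices, giving width 1; this decomposition certifies tw(G) ≤ 1. G has an edge, so its treewidth is at least 1. Combining the bounds, tw(G) = 1.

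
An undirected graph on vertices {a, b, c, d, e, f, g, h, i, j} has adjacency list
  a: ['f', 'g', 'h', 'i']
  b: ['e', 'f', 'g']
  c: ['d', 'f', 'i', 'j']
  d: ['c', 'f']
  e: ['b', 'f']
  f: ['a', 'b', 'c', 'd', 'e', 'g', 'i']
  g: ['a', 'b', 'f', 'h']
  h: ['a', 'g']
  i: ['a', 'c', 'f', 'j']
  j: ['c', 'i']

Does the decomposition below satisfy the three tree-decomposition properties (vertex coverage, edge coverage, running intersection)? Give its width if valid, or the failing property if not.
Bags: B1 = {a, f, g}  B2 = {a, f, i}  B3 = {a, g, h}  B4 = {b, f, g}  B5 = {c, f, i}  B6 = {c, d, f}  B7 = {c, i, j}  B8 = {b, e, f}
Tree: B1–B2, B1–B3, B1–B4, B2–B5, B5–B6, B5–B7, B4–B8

Every vertex of G appears in some bag (union = {a, b, c, d, e, f, g, h, i, j}); every edge is covered by a bag; and for each vertex v the set of bags containing v is connected in the bag tree. The decomposition is therefore valid. The largest bag has 3 vertices, so the width is 2.

Yes; width 2.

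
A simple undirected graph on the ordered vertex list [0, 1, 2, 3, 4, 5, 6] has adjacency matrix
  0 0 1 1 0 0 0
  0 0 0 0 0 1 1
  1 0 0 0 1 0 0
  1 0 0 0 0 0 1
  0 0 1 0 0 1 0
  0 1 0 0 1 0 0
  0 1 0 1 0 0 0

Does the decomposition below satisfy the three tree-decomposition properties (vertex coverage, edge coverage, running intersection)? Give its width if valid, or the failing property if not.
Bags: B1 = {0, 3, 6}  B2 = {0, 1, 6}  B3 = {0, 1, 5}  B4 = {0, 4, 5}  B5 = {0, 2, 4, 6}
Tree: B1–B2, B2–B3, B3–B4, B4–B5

No — bags containing vertex 6 are not connected in the tree.

A tree decomposition must satisfy three properties: every vertex lies in some bag; for every edge, both endpoints lie together in some bag; and for every vertex, the bags containing it form a connected subtree. Here bags containing vertex 6 are not connected in the tree, so the decomposition is invalid.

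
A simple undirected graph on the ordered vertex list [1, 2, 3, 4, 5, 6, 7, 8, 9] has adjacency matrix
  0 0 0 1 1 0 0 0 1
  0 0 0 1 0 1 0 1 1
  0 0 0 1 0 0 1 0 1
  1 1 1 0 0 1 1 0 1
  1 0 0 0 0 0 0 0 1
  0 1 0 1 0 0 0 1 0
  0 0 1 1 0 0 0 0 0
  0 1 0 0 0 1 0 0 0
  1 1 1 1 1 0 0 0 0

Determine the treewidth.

2

A width-2 tree decomposition is:
Bags: B1 = {1, 4, 9}  B2 = {1, 5, 9}  B3 = {3, 4, 9}  B4 = {2, 4, 9}  B5 = {2, 4, 6}  B6 = {3, 4, 7}  B7 = {2, 6, 8}
Tree: B1–B2, B1–B3, B1–B4, B4–B5, B3–B6, B5–B7
The largest bag has 3 vertices, giving width 2; this decomposition certifies tw(G) ≤ 2. Conversely, {2, 6, 8} is a clique of size 3, and the vertices of any clique must share a bag in every tree decomposition; so some bag has ≥ 3 vertices and tw(G) ≥ 2. The upper and lower bounds meet at 2, so that is the treewidth.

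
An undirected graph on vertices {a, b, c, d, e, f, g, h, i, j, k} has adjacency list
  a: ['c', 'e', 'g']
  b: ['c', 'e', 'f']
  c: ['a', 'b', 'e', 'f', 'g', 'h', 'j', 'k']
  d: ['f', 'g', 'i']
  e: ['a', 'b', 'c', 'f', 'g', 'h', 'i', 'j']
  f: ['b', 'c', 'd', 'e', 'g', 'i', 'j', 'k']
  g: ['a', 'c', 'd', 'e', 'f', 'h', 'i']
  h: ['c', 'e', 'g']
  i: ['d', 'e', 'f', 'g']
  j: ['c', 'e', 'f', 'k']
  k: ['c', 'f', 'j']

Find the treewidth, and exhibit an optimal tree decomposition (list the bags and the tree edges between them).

Treewidth 3.
Bags: B1 = {c, e, f, j}  B2 = {c, e, f, g}  B3 = {a, c, e, g}  B4 = {b, c, e, f}  B5 = {e, f, g, i}  B6 = {d, f, g, i}  B7 = {c, e, g, h}  B8 = {c, f, j, k}
Tree: B1–B2, B2–B3, B2–B4, B2–B5, B5–B6, B2–B7, B1–B8

Each bag holds 4 vertices, so the decomposition has width 3, which upper-bounds the treewidth. On the other hand G contains the 4-clique {a, c, e, g}. A clique must lie in a single bag of any decomposition, so no decomposition can have width below 3. The upper and lower bounds meet at 3, so that is the treewidth.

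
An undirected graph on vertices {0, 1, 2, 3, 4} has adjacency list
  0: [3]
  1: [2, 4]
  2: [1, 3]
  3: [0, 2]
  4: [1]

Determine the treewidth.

1

A width-1 tree decomposition is:
Bags: B1 = {0, 3}  B2 = {2, 3}  B3 = {1, 2}  B4 = {1, 4}
Tree: B1–B2, B2–B3, B3–B4
Each bag holds 2 vertices, so the decomposition has width 1, which upper-bounds the treewidth. Since G has at least one edge (e.g. 0–3), it is not an edgeless graph, so tw(G) ≥ 1. Hence tw(G) = 1 exactly.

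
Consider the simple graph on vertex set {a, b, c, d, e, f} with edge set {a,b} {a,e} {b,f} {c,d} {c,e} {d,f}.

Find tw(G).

A width-2 tree decomposition is:
Bags: B1 = {c, d, f}  B2 = {c, e, f}  B3 = {a, e, f}  B4 = {a, b, f}
Tree: B1–B2, B2–B3, B3–B4
Every bag has size at most 3, so the width is 3 − 1 = 2 and tw(G) ≤ 2. The edges f–d–c–e–a–b–f form a cycle, so G is not a tree and its treewidth is at least 2. Hence tw(G) = 2 exactly.

2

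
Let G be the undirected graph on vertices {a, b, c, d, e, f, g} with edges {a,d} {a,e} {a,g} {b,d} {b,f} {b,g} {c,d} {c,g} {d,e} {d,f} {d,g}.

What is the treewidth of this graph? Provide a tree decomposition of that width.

Each bag holds 3 vertices, so the decomposition has width 2, which upper-bounds the treewidth. For the lower bound, the 3 vertices {c, d, g} are pairwise adjacent, and any tree decomposition puts a clique entirely inside one bag — forcing width ≥ 2. The upper and lower bounds meet at 2, so that is the treewidth.

Treewidth 2.
Bags: B1 = {c, d, g}  B2 = {a, d, g}  B3 = {b, d, g}  B4 = {a, d, e}  B5 = {b, d, f}
Tree: B1–B2, B1–B3, B2–B4, B3–B5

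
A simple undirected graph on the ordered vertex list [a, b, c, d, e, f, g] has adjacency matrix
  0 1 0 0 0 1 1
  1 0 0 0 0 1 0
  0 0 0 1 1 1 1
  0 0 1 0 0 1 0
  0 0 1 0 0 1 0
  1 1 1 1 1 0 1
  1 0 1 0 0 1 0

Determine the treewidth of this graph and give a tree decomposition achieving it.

Each bag holds 3 vertices, so the decomposition has width 2, which upper-bounds the treewidth. On the other hand G contains the 3-clique {c, f, g}. A clique must lie in a single bag of any decomposition, so no decomposition can have width below 2. Hence tw(G) = 2 exactly.

Treewidth 2.
Bags: B1 = {a, f, g}  B2 = {c, f, g}  B3 = {c, d, f}  B4 = {a, b, f}  B5 = {c, e, f}
Tree: B1–B2, B2–B3, B1–B4, B2–B5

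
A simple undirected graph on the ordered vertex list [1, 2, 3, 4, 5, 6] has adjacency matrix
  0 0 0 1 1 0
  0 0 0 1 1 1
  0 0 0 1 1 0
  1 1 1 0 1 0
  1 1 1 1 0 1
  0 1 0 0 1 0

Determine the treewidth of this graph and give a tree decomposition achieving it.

Each bag holds 3 vertices, so the decomposition has width 2, which upper-bounds the treewidth. For the lower bound, the 3 vertices {1, 4, 5} are pairwise adjacent, and any tree decomposition puts a clique entirely inside one bag — forcing width ≥ 2. Combining the bounds, tw(G) = 2.

Treewidth 2.
One such decomposition:
Bags: B1 = {2, 4, 5}  B2 = {2, 5, 6}  B3 = {1, 4, 5}  B4 = {3, 4, 5}
Tree: B1–B2, B1–B3, B1–B4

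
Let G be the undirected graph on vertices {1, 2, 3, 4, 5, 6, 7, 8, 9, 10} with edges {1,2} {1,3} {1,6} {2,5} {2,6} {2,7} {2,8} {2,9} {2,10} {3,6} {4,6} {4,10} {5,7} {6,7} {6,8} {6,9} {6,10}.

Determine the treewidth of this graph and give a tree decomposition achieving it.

Treewidth 2.
Bags: B1 = {2, 6, 7}  B2 = {2, 6, 10}  B3 = {2, 6, 9}  B4 = {1, 2, 6}  B5 = {4, 6, 10}  B6 = {2, 6, 8}  B7 = {2, 5, 7}  B8 = {1, 3, 6}
Tree: B1–B2, B1–B3, B2–B4, B2–B5, B3–B6, B1–B7, B4–B8

Each bag holds 3 vertices, so the decomposition has width 2, which upper-bounds the treewidth. Conversely, {2, 5, 7} is a clique of size 3, and the vertices of any clique must share a bag in every tree decomposition; so some bag has ≥ 3 vertices and tw(G) ≥ 2. Combining the bounds, tw(G) = 2.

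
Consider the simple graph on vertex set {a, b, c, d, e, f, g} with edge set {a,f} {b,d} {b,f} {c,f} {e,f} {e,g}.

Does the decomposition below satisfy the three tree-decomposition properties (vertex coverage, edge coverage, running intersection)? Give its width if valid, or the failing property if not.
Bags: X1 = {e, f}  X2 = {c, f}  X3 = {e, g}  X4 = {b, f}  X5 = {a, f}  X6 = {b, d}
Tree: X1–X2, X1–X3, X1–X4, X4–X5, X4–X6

Yes; width 1.

Vertex coverage: the bags together contain {a, b, c, d, e, f, g}, the full vertex set. Edge coverage: each edge of G has both endpoints in at least one bag. Running intersection: for every vertex, the bags containing it form a connected subtree. All three properties hold, so this is a valid tree decomposition of width max|bag| − 1 = 1, and hence tw(G) ≤ 1.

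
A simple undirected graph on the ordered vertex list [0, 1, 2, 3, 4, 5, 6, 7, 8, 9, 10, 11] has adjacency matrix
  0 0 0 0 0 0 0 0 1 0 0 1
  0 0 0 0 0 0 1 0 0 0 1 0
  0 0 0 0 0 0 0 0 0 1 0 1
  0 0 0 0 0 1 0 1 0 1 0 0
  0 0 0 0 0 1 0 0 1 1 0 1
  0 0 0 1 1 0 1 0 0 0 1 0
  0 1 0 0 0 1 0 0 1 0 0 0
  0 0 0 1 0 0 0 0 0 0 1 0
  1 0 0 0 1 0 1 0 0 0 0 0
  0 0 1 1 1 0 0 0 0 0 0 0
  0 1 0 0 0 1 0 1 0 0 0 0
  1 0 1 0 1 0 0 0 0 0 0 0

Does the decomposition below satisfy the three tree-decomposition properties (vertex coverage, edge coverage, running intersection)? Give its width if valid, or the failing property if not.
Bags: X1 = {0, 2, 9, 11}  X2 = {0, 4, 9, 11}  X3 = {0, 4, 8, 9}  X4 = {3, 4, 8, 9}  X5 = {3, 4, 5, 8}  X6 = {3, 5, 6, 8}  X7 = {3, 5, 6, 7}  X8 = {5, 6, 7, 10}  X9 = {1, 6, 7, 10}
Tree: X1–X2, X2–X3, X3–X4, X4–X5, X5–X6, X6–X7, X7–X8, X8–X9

Yes; width 3.

Checking the three conditions: (i) the bags cover all of {0, 1, 2, 3, 4, 5, 6, 7, 8, 9, 10, 11}; (ii) for each edge, some bag contains both endpoints; (iii) the bags containing any fixed vertex form a subtree. All hold, so the decomposition is valid with width 4 − 1 = 3.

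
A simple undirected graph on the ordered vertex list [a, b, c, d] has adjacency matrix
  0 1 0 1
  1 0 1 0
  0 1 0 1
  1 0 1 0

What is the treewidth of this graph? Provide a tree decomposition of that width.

Each bag holds 3 vertices, so the decomposition has width 2, which upper-bounds the treewidth. For the lower bound, G contains the cycle b–c–d–a–b, so G is not a forest; only forests have treewidth ≤ 1, hence tw(G) ≥ 2. Hence tw(G) = 2 exactly.

Treewidth 2.
One such decomposition:
Bags: B1 = {b, c, d}  B2 = {a, b, d}
Tree: B1–B2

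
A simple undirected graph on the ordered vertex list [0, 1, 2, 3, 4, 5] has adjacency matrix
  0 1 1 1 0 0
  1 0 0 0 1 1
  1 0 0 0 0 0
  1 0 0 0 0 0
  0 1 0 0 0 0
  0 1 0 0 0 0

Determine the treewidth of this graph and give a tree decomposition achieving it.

Each bag holds 2 vertices, so the decomposition has width 1, which upper-bounds the treewidth. G has an edge, so its treewidth is at least 1. Hence tw(G) = 1 exactly.

Treewidth 1.
One optimal decomposition is:
Bags: B1 = {0, 2}  B2 = {0, 1}  B3 = {1, 4}  B4 = {1, 5}  B5 = {0, 3}
Tree: B1–B2, B2–B3, B2–B4, B1–B5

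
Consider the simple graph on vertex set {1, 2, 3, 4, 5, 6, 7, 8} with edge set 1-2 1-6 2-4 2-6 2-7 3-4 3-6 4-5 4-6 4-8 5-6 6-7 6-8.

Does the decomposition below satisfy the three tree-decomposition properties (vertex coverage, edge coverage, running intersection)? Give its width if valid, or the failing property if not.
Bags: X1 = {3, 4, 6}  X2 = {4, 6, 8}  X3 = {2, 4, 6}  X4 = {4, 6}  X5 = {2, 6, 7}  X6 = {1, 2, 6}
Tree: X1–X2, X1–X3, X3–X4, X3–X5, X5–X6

A tree decomposition must satisfy three properties: every vertex lies in some bag; for every edge, both endpoints lie together in some bag; and for every vertex, the bags containing it form a connected subtree. Here vertex 5 appears in no bag, so the decomposition is invalid.

No — vertex 5 appears in no bag.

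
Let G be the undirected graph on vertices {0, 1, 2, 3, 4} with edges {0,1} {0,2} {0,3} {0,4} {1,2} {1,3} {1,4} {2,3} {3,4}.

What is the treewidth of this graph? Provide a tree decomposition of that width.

The largest bag has 4 vertices, giving width 3; this decomposition certifies tw(G) ≤ 3. Conversely, {0, 1, 2, 3} is a clique of size 4, and the vertices of any clique must share a bag in every tree decomposition; so some bag has ≥ 4 vertices and tw(G) ≥ 3. The upper and lower bounds meet at 3, so that is the treewidth.

Treewidth 3.
One optimal decomposition is:
Bags: B1 = {0, 1, 3, 4}  B2 = {0, 1, 2, 3}
Tree: B1–B2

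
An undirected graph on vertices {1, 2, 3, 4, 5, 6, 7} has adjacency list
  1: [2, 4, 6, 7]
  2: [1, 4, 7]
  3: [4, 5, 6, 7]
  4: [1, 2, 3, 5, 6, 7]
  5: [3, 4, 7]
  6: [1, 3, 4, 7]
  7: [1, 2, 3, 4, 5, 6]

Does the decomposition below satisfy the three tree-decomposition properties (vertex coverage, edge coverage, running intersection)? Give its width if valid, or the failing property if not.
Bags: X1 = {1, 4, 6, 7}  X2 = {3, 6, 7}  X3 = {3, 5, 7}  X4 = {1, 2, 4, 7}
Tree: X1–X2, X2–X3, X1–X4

No — edge (4,3) lies in no bag.

A tree decomposition must satisfy three properties: every vertex lies in some bag; for every edge, both endpoints lie together in some bag; and for every vertex, the bags containing it form a connected subtree. Here edge (4,3) lies in no bag, so the decomposition is invalid.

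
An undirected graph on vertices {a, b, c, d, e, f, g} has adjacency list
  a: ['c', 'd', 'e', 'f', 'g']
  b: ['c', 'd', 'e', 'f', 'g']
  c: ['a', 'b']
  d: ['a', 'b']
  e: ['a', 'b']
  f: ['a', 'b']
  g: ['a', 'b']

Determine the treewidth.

A width-2 tree decomposition is:
Bags: B1 = {a, b, d}  B2 = {a, b, f}  B3 = {a, b, g}  B4 = {a, b, c}  B5 = {a, b, e}
Tree: B1–B2, B2–B3, B3–B4, B4–B5
Each bag holds 3 vertices, so the decomposition has width 2, which upper-bounds the treewidth. The edges b–d–a–f–b form a cycle, so G is not a tree and its treewidth is at least 2. Hence tw(G) = 2 exactly.

2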